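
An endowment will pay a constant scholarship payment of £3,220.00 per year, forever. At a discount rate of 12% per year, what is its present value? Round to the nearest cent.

Level perpetuity: PV = C / r = £3,220.00 / 0.12 = £26,833.33

£26833.33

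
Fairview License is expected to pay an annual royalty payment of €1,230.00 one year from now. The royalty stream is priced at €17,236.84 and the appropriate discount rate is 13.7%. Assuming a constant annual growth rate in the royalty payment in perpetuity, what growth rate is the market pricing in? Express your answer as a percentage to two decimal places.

6.56%

P = D₁/(r−g) ⇒ g = r − D₁/P = 0.137 − €1,230.00/€17,236.84 = 0.065641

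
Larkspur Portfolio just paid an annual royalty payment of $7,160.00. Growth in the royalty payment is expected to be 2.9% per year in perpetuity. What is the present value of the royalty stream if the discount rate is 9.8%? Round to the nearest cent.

D₁ = D₀ × (1 + g) = $7,160.00 × 1.029 = $7,367.6400
Growing perpetuity: P = D₁ / (r − g) = $7,367.6400 / (0.098 − 0.029) = $106,777.39

$106777.39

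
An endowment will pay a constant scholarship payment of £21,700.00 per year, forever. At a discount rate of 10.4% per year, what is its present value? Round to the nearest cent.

Level perpetuity: PV = C / r = £21,700.00 / 0.104 = £208,653.85

£208653.85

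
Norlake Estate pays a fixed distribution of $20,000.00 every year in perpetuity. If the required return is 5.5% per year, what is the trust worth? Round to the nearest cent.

Level perpetuity: PV = C / r = $20,000.00 / 0.055 = $363,636.36

$363636.36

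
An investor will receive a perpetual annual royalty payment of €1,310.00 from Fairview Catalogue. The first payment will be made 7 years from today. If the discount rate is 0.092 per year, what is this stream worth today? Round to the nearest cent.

€8397.45

Value at end of year 6: C / r = €1,310.00 / 0.092 = €14,239.1304
Discount to today: PV = €14,239.1304 / (1 + 0.092)^6 = €14,239.1304 / 1.695649 = €8,397.45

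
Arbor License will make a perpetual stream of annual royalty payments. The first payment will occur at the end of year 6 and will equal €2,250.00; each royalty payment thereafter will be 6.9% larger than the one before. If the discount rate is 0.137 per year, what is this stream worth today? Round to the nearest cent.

Value at end of year 5: C₁ / (r − g) = €2,250.00 / (0.137 − 0.069) = €33,088.2353
Discount to today: PV = €33,088.2353 / (1 + 0.137)^5 = €33,088.2353 / 1.900213 = €17,412.91

€17412.91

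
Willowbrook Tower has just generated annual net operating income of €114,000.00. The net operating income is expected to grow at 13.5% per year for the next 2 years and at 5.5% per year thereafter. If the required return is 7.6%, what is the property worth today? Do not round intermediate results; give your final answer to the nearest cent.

€6619527.35

D_1 = 129390.00000
D_2 = 146857.65000
Terminal value at year 2: TV = D_2×(1+g_2)/(r−g_2) = 154934.82075/0.021 = 7377848.60714
P_0 = D_1/(1+r)^1 + D_2/(1+r)^2 + TV/(1+r)^2
    = 120250.92937 + 126844.61416 + 6372431.80645 = 6619527.34997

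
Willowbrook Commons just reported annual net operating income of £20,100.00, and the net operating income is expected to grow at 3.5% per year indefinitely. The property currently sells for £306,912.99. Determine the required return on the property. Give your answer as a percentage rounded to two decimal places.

D₁ = £20,100.00 × 1.035 = £20,803.5000
P = D₁/(r − g) ⇒ r = D₁/P + g = £20,803.5000/£306,912.99 + 0.035 = 0.067783 + 0.035 = 0.102783

10.28%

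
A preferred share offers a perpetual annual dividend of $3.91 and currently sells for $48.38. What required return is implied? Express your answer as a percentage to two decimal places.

P = C/r ⇒ r = C/P = $3.91/$48.38 = 0.080819

8.08%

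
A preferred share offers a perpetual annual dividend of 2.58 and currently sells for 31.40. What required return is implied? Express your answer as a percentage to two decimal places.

8.22%

P = C/r ⇒ r = C/P = 2.58/31.40 = 0.082166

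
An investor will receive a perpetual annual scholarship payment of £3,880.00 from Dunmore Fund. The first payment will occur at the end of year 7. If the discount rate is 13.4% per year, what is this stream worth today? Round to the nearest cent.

Value at end of year 6: C / r = £3,880.00 / 0.134 = £28,955.2239
Discount to today: PV = £28,955.2239 / (1 + 0.134)^6 = £28,955.2239 / 2.126563 = £13,615.97

£13615.97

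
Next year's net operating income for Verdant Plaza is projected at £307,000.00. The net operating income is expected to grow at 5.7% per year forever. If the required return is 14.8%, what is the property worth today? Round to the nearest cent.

£3373626.37

Growing perpetuity: P = D₁ / (r − g) = £307,000.0000 / (0.148 − 0.057) = £3,373,626.37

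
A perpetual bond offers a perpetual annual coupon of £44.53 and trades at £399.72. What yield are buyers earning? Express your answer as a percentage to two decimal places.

P = C/r ⇒ r = C/P = £44.53/£399.72 = 0.111403

11.14%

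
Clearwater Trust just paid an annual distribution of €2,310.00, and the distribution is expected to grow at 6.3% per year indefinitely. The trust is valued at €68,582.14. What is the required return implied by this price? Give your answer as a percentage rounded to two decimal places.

9.88%

D₁ = €2,310.00 × 1.063 = €2,455.5300
P = D₁/(r − g) ⇒ r = D₁/P + g = €2,455.5300/€68,582.14 + 0.063 = 0.035804 + 0.063 = 0.098804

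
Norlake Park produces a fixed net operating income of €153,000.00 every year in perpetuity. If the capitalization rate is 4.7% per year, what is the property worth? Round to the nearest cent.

€3255319.15

Level perpetuity: PV = C / r = €153,000.00 / 0.047 = €3,255,319.15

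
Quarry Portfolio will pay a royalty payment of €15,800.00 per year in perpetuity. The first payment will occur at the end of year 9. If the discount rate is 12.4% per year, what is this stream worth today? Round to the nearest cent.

€50015.53

Value at end of year 8: C / r = €15,800.00 / 0.124 = €127,419.3548
Discount to today: PV = €127,419.3548 / (1 + 0.124)^8 = €127,419.3548 / 2.547596 = €50,015.53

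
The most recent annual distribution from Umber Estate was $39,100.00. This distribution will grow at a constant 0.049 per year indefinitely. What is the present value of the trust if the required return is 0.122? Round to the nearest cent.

$561861.64

D₁ = D₀ × (1 + g) = $39,100.00 × 1.049 = $41,015.9000
Growing perpetuity: P = D₁ / (r − g) = $41,015.9000 / (0.122 − 0.049) = $561,861.64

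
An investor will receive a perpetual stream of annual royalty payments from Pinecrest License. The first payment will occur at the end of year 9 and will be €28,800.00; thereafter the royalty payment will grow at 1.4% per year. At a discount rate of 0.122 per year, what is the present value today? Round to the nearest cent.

Value at end of year 8: C₁ / (r − g) = €28,800.00 / (0.122 − 0.014) = €266,666.6667
Discount to today: PV = €266,666.6667 / (1 + 0.122)^8 = €266,666.6667 / 2.511556 = €106,175.88

€106175.88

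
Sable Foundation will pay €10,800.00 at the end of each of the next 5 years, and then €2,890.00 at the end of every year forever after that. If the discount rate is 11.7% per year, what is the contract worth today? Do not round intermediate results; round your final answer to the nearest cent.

€53427.83

PV of 5-year annuity: €10,800.00 × [1 − (1+0.117)^−5] / 0.117 = 39222.66707
Perpetuity value at year 5: €2,890.00 / 0.117 = 24700.85470
PV of perpetuity: 24700.85470 / (1+0.117)^5 = 14205.15953
Total PV = 39222.66707 + 14205.15953 = 53427.82660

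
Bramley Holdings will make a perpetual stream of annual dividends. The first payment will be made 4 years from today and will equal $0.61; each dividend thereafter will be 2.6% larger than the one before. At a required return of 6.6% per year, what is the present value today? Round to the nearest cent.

$12.59

Value at end of year 3: C₁ / (r − g) = $0.61 / (0.066 − 0.026) = $15.2500
Discount to today: PV = $15.2500 / (1 + 0.066)^3 = $15.2500 / 1.211355 = $12.59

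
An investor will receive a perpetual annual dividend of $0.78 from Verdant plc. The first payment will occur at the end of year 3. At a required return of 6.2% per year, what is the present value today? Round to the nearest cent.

$11.15

Value at end of year 2: C / r = $0.78 / 0.062 = $12.5806
Discount to today: PV = $12.5806 / (1 + 0.062)^2 = $12.5806 / 1.127844 = $11.15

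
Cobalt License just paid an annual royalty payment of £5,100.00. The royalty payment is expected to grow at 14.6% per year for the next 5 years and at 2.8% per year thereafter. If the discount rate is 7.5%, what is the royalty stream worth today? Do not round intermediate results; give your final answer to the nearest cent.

D_1 = 5844.60000
D_2 = 6697.91160
D_3 = 7675.80669
D_4 = 8796.47447
D_5 = 10080.75974
Terminal value at year 5: TV = D_5×(1+g_2)/(r−g_2) = 10363.02102/0.047 = 220489.80886
P_0 = D_1/(1+r)^1 + D_2/(1+r)^2 + D_3/(1+r)^3 + D_4/(1+r)^4 + D_5/(1+r)^5 + TV/(1+r)^5
    = 5436.83721 + 5795.92134 + 6178.72173 + 6586.80474 + 7021.84022 + 153584.07971 = 184604.20495

£184604.20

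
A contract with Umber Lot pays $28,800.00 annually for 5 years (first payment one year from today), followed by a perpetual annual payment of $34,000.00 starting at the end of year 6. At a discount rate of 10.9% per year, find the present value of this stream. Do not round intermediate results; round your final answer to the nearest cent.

PV of 5-year annuity: $28,800.00 × [1 − (1+0.109)^−5] / 0.109 = 106710.13722
Perpetuity value at year 5: $34,000.00 / 0.109 = 311926.60550
PV of perpetuity: 311926.60550 / (1+0.109)^5 = 185949.36018
Total PV = 106710.13722 + 185949.36018 = 292659.49740

$292659.50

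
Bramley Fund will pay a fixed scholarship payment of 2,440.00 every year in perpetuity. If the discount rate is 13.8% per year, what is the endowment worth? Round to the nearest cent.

Level perpetuity: PV = C / r = 2,440.00 / 0.138 = 17,681.16

17681.16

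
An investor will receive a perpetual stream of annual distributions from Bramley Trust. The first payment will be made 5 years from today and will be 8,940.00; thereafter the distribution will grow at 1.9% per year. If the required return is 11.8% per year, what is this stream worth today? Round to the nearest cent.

57800.97

Value at end of year 4: C₁ / (r − g) = 8,940.00 / (0.118 − 0.019) = 90,303.0303
Discount to today: PV = 90,303.0303 / (1 + 0.118)^4 = 90,303.0303 / 1.562310 = 57,800.97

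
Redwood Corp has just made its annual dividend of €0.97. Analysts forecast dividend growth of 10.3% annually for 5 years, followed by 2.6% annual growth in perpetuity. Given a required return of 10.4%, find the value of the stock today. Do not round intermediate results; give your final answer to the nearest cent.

D_1 = 1.06991
D_2 = 1.18011
D_3 = 1.30166
D_4 = 1.43573
D_5 = 1.58361
Terminal value at year 5: TV = D_5×(1+g_2)/(r−g_2) = 1.62479/0.078 = 20.83061
P_0 = D_1/(1+r)^1 + D_2/(1+r)^2 + D_3/(1+r)^3 + D_4/(1+r)^4 + D_5/(1+r)^5 + TV/(1+r)^5
    = 0.96912 + 0.96824 + 0.96737 + 0.96649 + 0.96561 + 12.70155 = 17.53839

€17.54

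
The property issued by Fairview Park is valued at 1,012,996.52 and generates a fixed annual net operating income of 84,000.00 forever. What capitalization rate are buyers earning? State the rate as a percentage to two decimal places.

P = C/r ⇒ r = C/P = 84,000.00/1,012,996.52 = 0.082922

8.29%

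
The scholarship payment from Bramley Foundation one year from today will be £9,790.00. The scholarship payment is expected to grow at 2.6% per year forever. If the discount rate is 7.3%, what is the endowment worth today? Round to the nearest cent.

£208297.87

Growing perpetuity: P = D₁ / (r − g) = £9,790.0000 / (0.073 − 0.026) = £208,297.87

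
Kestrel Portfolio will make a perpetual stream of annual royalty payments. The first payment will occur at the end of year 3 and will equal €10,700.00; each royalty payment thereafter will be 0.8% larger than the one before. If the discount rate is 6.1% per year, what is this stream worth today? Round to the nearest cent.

€179339.99

Value at end of year 2: C₁ / (r − g) = €10,700.00 / (0.061 − 0.008) = €201,886.7925
Discount to today: PV = €201,886.7925 / (1 + 0.061)^2 = €201,886.7925 / 1.125721 = €179,339.99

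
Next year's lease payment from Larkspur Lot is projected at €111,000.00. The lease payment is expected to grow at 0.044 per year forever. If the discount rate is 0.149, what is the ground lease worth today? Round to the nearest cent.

Growing perpetuity: P = D₁ / (r − g) = €111,000.0000 / (0.149 − 0.044) = €1,057,142.86

€1057142.86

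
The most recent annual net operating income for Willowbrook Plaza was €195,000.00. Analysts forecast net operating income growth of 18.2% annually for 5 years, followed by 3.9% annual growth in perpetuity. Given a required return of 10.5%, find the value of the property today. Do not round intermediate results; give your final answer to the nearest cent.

D_1 = 230490.00000
D_2 = 272439.18000
D_3 = 322023.11076
D_4 = 380631.31692
D_5 = 449906.21660
Terminal value at year 5: TV = D_5×(1+g_2)/(r−g_2) = 467452.55904/0.066 = 7082614.53098
P_0 = D_1/(1+r)^1 + D_2/(1+r)^2 + D_3/(1+r)^3 + D_4/(1+r)^4 + D_5/(1+r)^5 + TV/(1+r)^5
    = 208588.23529 + 223123.34309 + 238671.30456 + 255302.69863 + 273093.02243 + 4299146.21668 = 5497924.82068

€5497924.82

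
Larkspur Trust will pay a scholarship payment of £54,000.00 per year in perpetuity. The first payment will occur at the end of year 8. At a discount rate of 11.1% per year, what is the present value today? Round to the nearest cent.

Value at end of year 7: C / r = £54,000.00 / 0.111 = £486,486.4865
Discount to today: PV = £486,486.4865 / (1 + 0.111)^7 = £486,486.4865 / 2.089288 = £232,847.92

£232847.92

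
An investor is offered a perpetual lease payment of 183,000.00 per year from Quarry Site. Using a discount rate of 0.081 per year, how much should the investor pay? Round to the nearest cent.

Level perpetuity: PV = C / r = 183,000.00 / 0.081 = 2,259,259.26

2259259.26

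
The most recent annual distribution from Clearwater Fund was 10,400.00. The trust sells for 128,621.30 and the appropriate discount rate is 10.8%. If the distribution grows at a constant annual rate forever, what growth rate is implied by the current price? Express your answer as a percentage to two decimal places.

P = D₀(1+g)/(r−g) ⇒ P(r−g) = D₀(1+g) ⇒ g(P+D₀) = P·r − D₀
g = (P·r − D₀)/(P + D₀) = (128,621.30×0.108 − 10,400.00) / (128,621.30 + 10,400.00) = 0.025112

2.51%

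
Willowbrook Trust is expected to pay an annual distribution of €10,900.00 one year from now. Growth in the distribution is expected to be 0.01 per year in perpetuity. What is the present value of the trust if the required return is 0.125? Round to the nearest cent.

Growing perpetuity: P = D₁ / (r − g) = €10,900.0000 / (0.125 − 0.01) = €94,782.61

€94782.61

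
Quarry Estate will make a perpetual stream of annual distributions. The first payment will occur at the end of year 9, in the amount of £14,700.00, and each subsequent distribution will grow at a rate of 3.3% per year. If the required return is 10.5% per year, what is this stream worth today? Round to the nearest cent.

£91851.58

Value at end of year 8: C₁ / (r − g) = £14,700.00 / (0.105 − 0.033) = £204,166.6667
Discount to today: PV = £204,166.6667 / (1 + 0.105)^8 = £204,166.6667 / 2.222789 = £91,851.58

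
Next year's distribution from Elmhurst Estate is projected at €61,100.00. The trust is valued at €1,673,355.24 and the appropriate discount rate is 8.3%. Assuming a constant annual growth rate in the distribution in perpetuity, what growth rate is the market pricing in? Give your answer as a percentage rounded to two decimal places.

P = D₁/(r−g) ⇒ g = r − D₁/P = 0.083 − €61,100.00/€1,673,355.24 = 0.046487

4.65%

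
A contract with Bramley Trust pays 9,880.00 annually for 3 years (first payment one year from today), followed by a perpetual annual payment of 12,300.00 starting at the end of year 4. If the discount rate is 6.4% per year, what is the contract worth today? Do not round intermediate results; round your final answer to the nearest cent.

185766.39

PV of 3-year annuity: 9,880.00 × [1 − (1+0.064)^−3] / 0.064 = 26215.12158
Perpetuity value at year 3: 12,300.00 / 0.064 = 192187.50000
PV of perpetuity: 192187.50000 / (1+0.064)^3 = 159551.26564
Total PV = 26215.12158 + 159551.26564 = 185766.38722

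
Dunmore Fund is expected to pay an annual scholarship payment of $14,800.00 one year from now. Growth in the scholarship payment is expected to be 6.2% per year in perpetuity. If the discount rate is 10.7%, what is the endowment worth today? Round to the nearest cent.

$328888.89

Growing perpetuity: P = D₁ / (r − g) = $14,800.0000 / (0.107 − 0.062) = $328,888.89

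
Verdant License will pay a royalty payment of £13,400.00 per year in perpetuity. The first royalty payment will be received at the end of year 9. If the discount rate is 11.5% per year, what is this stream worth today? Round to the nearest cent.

£48776.21

Value at end of year 8: C / r = £13,400.00 / 0.115 = £116,521.7391
Discount to today: PV = £116,521.7391 / (1 + 0.115)^8 = £116,521.7391 / 2.388905 = £48,776.21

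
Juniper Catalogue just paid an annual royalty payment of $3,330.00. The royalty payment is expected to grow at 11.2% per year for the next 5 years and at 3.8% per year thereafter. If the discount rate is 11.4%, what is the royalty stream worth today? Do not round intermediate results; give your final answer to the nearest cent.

D_1 = 3702.96000
D_2 = 4117.69152
D_3 = 4578.87297
D_4 = 5091.70674
D_5 = 5661.97790
Terminal value at year 5: TV = D_5×(1+g_2)/(r−g_2) = 5877.13306/0.076 = 77330.69813
P_0 = D_1/(1+r)^1 + D_2/(1+r)^2 + D_3/(1+r)^3 + D_4/(1+r)^4 + D_5/(1+r)^5 + TV/(1+r)^5
    = 3324.02154 + 3318.05382 + 3312.09681 + 3306.15050 + 3300.21486 + 45073.98717 = 61634.52471

$61634.52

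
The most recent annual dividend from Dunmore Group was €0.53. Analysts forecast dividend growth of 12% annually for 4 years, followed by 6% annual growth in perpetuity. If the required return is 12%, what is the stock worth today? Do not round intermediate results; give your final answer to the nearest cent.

D_1 = 0.59360
D_2 = 0.66483
D_3 = 0.74461
D_4 = 0.83397
Terminal value at year 4: TV = D_4×(1+g_2)/(r−g_2) = 0.88400/0.06 = 14.73339
P_0 = D_1/(1+r)^1 + D_2/(1+r)^2 + D_3/(1+r)^3 + D_4/(1+r)^4 + TV/(1+r)^4
    = 0.53000 + 0.53000 + 0.53000 + 0.53000 + 9.36333 = 11.48333

€11.48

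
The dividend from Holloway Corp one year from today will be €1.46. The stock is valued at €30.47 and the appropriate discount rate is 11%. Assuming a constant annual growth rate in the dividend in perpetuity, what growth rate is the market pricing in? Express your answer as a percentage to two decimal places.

P = D₁/(r−g) ⇒ g = r − D₁/P = 0.11 − €1.46/€30.47 = 0.062084

6.21%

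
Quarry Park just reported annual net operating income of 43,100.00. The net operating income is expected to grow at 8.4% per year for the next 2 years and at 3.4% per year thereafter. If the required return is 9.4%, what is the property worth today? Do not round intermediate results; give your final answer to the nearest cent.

814261.69

D_1 = 46720.40000
D_2 = 50644.91360
Terminal value at year 2: TV = D_2×(1+g_2)/(r−g_2) = 52366.84066/0.06 = 872780.67771
P_0 = D_1/(1+r)^1 + D_2/(1+r)^2 + TV/(1+r)^2
    = 42706.03291 + 42315.66698 + 729239.99421 = 814261.69409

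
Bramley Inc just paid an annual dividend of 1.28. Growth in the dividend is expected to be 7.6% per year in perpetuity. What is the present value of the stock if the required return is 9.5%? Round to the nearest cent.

D₁ = D₀ × (1 + g) = 1.28 × 1.076 = 1.3773
Growing perpetuity: P = D₁ / (r − g) = 1.3773 / (0.095 − 0.076) = 72.49

72.49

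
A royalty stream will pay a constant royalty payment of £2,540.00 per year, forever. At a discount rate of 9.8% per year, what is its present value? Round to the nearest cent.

£25918.37

Level perpetuity: PV = C / r = £2,540.00 / 0.098 = £25,918.37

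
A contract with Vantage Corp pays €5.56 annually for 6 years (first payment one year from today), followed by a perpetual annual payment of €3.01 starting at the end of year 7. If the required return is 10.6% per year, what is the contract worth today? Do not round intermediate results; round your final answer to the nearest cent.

PV of 6-year annuity: €5.56 × [1 − (1+0.106)^−6] / 0.106 = 23.79534
Perpetuity value at year 6: €3.01 / 0.106 = 28.39623
PV of perpetuity: 28.39623 / (1+0.106)^6 = 15.51422
Total PV = 23.79534 + 15.51422 = 39.30956

€39.31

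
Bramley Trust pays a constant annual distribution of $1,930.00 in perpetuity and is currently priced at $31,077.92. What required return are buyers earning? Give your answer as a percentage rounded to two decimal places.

P = C/r ⇒ r = C/P = $1,930.00/$31,077.92 = 0.062102

6.21%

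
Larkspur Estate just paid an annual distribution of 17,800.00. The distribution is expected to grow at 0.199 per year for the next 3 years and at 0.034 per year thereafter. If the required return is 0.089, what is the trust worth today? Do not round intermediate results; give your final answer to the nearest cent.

511566.66

D_1 = 21342.20000
D_2 = 25589.29780
D_3 = 30681.56806
Terminal value at year 3: TV = D_3×(1+g_2)/(r−g_2) = 31724.74138/0.055 = 576813.47957
P_0 = D_1/(1+r)^1 + D_2/(1+r)^2 + D_3/(1+r)^3 + TV/(1+r)^3
    = 19597.97980 + 21577.57372 + 23757.12662 + 446633.98041 = 511566.66054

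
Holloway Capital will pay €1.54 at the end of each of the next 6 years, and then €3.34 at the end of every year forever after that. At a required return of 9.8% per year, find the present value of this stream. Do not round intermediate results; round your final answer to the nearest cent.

PV of 6-year annuity: €1.54 × [1 − (1+0.098)^−6] / 0.098 = 6.74660
Perpetuity value at year 6: €3.34 / 0.098 = 34.08163
PV of perpetuity: 34.08163 / (1+0.098)^6 = 19.44941
Total PV = 6.74660 + 19.44941 = 26.19600

€26.20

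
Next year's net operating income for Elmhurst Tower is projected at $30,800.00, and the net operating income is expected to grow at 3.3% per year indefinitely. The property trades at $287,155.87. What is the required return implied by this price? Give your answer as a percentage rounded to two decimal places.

P = D₁/(r − g) ⇒ r = D₁/P + g = $30,800.0000/$287,155.87 + 0.033 = 0.107259 + 0.033 = 0.140259

14.03%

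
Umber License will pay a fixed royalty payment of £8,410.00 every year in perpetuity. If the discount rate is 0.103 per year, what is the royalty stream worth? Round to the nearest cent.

Level perpetuity: PV = C / r = £8,410.00 / 0.103 = £81,650.49

£81650.49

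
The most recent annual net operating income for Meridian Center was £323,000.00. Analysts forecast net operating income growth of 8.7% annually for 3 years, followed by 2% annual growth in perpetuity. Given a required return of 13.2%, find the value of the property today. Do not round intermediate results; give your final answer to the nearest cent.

£3498538.73

D_1 = 351101.00000
D_2 = 381646.78700
D_3 = 414850.05747
Terminal value at year 3: TV = D_3×(1+g_2)/(r−g_2) = 423147.05862/0.112 = 3778098.73766
P_0 = D_1/(1+r)^1 + D_2/(1+r)^2 + D_3/(1+r)^3 + TV/(1+r)^3
    = 310159.89399 + 297830.21623 + 285990.67583 + 2604557.94060 = 3498538.72665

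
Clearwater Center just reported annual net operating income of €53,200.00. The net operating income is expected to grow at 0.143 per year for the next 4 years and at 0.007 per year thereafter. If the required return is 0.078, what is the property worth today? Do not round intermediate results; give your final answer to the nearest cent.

€1200529.08

D_1 = 60807.60000
D_2 = 69503.08680
D_3 = 79442.02821
D_4 = 90802.23825
Terminal value at year 4: TV = D_4×(1+g_2)/(r−g_2) = 91437.85391/0.071 = 1287857.09739
P_0 = D_1/(1+r)^1 + D_2/(1+r)^2 + D_3/(1+r)^3 + D_4/(1+r)^4 + TV/(1+r)^4
    = 56407.79221 + 59809.00417 + 63415.29848 + 67239.04097 + 953657.94728 = 1200529.08311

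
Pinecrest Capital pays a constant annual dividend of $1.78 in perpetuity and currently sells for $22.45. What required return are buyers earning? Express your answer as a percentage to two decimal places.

7.93%

P = C/r ⇒ r = C/P = $1.78/$22.45 = 0.079287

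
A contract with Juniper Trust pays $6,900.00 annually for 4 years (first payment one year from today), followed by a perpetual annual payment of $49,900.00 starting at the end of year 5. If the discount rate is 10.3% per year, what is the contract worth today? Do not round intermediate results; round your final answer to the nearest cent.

$349042.29

PV of 4-year annuity: $6,900.00 × [1 − (1+0.103)^−4] / 0.103 = 21730.78455
Perpetuity value at year 4: $49,900.00 / 0.103 = 484466.01942
PV of perpetuity: 484466.01942 / (1+0.103)^4 = 327311.50510
Total PV = 21730.78455 + 327311.50510 = 349042.28964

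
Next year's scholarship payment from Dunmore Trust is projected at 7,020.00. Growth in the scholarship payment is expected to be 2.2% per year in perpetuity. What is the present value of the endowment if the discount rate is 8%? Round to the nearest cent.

121034.48

Growing perpetuity: P = D₁ / (r − g) = 7,020.0000 / (0.08 − 0.022) = 121,034.48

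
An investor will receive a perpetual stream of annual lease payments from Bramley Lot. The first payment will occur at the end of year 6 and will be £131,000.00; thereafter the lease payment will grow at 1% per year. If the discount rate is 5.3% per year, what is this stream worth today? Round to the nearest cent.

£2353211.62

Value at end of year 5: C₁ / (r − g) = £131,000.00 / (0.053 − 0.01) = £3,046,511.6279
Discount to today: PV = £3,046,511.6279 / (1 + 0.053)^5 = £3,046,511.6279 / 1.294619 = £2,353,211.62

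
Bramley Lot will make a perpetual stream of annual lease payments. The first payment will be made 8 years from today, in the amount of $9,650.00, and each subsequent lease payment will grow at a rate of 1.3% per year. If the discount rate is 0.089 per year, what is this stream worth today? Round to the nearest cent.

Value at end of year 7: C₁ / (r − g) = $9,650.00 / (0.089 − 0.013) = $126,973.6842
Discount to today: PV = $126,973.6842 / (1 + 0.089)^7 = $126,973.6842 / 1.816332 = $69,906.66

$69906.66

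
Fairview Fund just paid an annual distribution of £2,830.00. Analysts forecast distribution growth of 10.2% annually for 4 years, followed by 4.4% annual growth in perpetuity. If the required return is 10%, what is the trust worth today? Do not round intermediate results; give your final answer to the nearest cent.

D_1 = 3118.66000
D_2 = 3436.76332
D_3 = 3787.31318
D_4 = 4173.61912
Terminal value at year 4: TV = D_4×(1+g_2)/(r−g_2) = 4357.25836/0.056 = 77808.18508
P_0 = D_1/(1+r)^1 + D_2/(1+r)^2 + D_3/(1+r)^3 + D_4/(1+r)^4 + TV/(1+r)^4
    = 2835.14545 + 2840.30026 + 2845.46445 + 2850.63802 + 53144.03734 = 64515.58553

£64515.59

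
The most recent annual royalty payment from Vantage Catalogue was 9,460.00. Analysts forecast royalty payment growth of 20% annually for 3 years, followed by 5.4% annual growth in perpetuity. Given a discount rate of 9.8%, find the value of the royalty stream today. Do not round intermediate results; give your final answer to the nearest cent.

329798.92

D_1 = 11352.00000
D_2 = 13622.40000
D_3 = 16346.88000
Terminal value at year 3: TV = D_3×(1+g_2)/(r−g_2) = 17229.61152/0.044 = 391582.08000
P_0 = D_1/(1+r)^1 + D_2/(1+r)^2 + D_3/(1+r)^3 + TV/(1+r)^3
    = 10338.79781 + 11299.23258 + 12348.88807 + 295812.00058 = 329798.91905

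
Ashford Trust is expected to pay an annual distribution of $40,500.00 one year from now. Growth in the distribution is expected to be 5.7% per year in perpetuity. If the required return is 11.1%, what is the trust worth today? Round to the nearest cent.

$750000.00

Growing perpetuity: P = D₁ / (r − g) = $40,500.0000 / (0.111 − 0.057) = $750,000.00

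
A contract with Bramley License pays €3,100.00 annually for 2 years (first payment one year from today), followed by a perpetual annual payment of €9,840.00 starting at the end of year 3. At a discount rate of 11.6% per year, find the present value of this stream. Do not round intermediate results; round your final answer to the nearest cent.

€73376.49

PV of 2-year annuity: €3,100.00 × [1 − (1+0.116)^−2] / 0.116 = 5266.82597
Perpetuity value at year 2: €9,840.00 / 0.116 = 84827.58621
PV of perpetuity: 84827.58621 / (1+0.116)^2 = 68109.66121
Total PV = 5266.82597 + 68109.66121 = 73376.48717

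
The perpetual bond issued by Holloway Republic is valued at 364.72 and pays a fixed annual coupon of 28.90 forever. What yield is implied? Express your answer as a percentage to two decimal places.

P = C/r ⇒ r = C/P = 28.90/364.72 = 0.079239

7.92%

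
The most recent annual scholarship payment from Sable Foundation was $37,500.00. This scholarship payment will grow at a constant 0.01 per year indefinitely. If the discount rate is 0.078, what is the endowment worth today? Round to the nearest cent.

$556985.29

D₁ = D₀ × (1 + g) = $37,500.00 × 1.01 = $37,875.0000
Growing perpetuity: P = D₁ / (r − g) = $37,875.0000 / (0.078 − 0.01) = $556,985.29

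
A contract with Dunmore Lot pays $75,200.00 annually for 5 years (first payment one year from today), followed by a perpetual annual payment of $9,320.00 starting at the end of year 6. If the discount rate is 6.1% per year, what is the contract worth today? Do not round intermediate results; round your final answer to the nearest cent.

PV of 5-year annuity: $75,200.00 × [1 − (1+0.061)^−5] / 0.061 = 315909.86930
Perpetuity value at year 5: $9,320.00 / 0.061 = 152786.88525
PV of perpetuity: 152786.88525 / (1+0.061)^5 = 113634.22591
Total PV = 315909.86930 + 113634.22591 = 429544.09522

$429544.10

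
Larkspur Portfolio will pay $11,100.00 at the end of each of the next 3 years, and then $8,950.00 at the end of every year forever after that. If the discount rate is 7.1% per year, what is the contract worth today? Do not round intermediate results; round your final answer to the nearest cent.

PV of 3-year annuity: $11,100.00 × [1 − (1+0.071)^−3] / 0.071 = 29076.76854
Perpetuity value at year 3: $8,950.00 / 0.071 = 126056.33803
PV of perpetuity: 126056.33803 / (1+0.071)^3 = 102611.55619
Total PV = 29076.76854 + 102611.55619 = 131688.32473

$131688.32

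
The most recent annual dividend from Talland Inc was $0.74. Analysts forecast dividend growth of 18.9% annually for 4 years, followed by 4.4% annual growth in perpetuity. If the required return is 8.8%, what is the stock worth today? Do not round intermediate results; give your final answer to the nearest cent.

D_1 = 0.87986
D_2 = 1.04615
D_3 = 1.24388
D_4 = 1.47897
Terminal value at year 4: TV = D_4×(1+g_2)/(r−g_2) = 1.54404/0.044 = 35.09191
P_0 = D_1/(1+r)^1 + D_2/(1+r)^2 + D_3/(1+r)^3 + D_4/(1+r)^4 + TV/(1+r)^4
    = 0.80869 + 0.88377 + 0.96581 + 1.05546 + 25.04329 = 28.75702

$28.76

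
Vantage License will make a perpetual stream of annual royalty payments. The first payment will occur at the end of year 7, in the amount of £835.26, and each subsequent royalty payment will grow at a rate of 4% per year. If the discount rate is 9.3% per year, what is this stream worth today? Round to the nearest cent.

£9243.25

Value at end of year 6: C₁ / (r − g) = £835.26 / (0.093 − 0.04) = £15,759.6226
Discount to today: PV = £15,759.6226 / (1 + 0.093)^6 = £15,759.6226 / 1.704987 = £9,243.25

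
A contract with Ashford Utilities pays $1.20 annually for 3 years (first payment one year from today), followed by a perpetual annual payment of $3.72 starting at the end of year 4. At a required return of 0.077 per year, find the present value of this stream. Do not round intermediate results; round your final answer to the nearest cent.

PV of 3-year annuity: $1.20 × [1 − (1+0.077)^−3] / 0.077 = 3.10933
Perpetuity value at year 3: $3.72 / 0.077 = 48.31169
PV of perpetuity: 48.31169 / (1+0.077)^3 = 38.67275
Total PV = 3.10933 + 38.67275 = 41.78209

$41.78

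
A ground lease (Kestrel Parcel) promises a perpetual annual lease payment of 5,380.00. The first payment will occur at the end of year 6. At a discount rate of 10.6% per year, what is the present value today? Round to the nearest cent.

30669.08

Value at end of year 5: C / r = 5,380.00 / 0.106 = 50,754.7170
Discount to today: PV = 50,754.7170 / (1 + 0.106)^5 = 50,754.7170 / 1.654915 = 30,669.08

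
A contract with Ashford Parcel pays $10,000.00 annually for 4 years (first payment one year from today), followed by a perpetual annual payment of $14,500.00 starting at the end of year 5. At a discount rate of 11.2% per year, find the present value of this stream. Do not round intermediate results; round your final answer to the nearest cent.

$115562.69

PV of 4-year annuity: $10,000.00 × [1 − (1+0.112)^−4] / 0.112 = 30892.43997
Perpetuity value at year 4: $14,500.00 / 0.112 = 129464.28571
PV of perpetuity: 129464.28571 / (1+0.112)^4 = 84670.24776
Total PV = 30892.43997 + 84670.24776 = 115562.68773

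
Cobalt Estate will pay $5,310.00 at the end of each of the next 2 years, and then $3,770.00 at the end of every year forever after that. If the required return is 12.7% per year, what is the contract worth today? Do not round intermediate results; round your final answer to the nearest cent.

$32263.97

PV of 2-year annuity: $5,310.00 × [1 − (1+0.127)^−2] / 0.127 = 8892.30149
Perpetuity value at year 2: $3,770.00 / 0.127 = 29685.03937
PV of perpetuity: 29685.03937 / (1+0.127)^2 = 23371.67278
Total PV = 8892.30149 + 23371.67278 = 32263.97427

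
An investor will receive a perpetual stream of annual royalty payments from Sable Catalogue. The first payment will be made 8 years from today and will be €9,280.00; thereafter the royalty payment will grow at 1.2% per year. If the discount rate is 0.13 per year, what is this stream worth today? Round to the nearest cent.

€33428.50

Value at end of year 7: C₁ / (r − g) = €9,280.00 / (0.13 − 0.012) = €78,644.0678
Discount to today: PV = €78,644.0678 / (1 + 0.13)^7 = €78,644.0678 / 2.352605 = €33,428.50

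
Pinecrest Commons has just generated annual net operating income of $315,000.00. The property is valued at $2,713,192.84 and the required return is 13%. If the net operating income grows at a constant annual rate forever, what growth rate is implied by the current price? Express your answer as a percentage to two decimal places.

1.25%

P = D₀(1+g)/(r−g) ⇒ P(r−g) = D₀(1+g) ⇒ g(P+D₀) = P·r − D₀
g = (P·r − D₀)/(P + D₀) = ($2,713,192.84×0.13 − $315,000.00) / ($2,713,192.84 + $315,000.00) = 0.012455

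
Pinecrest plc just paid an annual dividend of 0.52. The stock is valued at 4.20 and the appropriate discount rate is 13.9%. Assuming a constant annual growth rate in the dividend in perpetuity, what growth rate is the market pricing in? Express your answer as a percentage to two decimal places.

1.35%

P = D₀(1+g)/(r−g) ⇒ P(r−g) = D₀(1+g) ⇒ g(P+D₀) = P·r − D₀
g = (P·r − D₀)/(P + D₀) = (4.20×0.139 − 0.52) / (4.20 + 0.52) = 0.013517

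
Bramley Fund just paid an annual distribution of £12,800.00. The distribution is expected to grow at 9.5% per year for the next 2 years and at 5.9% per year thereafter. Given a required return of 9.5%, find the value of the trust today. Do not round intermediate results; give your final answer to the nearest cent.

D_1 = 14016.00000
D_2 = 15347.52000
Terminal value at year 2: TV = D_2×(1+g_2)/(r−g_2) = 16253.02368/0.036 = 451472.88000
P_0 = D_1/(1+r)^1 + D_2/(1+r)^2 + TV/(1+r)^2
    = 12800.00000 + 12800.00000 + 376533.33333 = 402133.33333

£402133.33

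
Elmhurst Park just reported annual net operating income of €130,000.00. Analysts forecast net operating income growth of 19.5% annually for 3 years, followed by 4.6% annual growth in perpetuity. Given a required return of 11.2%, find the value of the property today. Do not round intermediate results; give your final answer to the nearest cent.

€3008110.01

D_1 = 155350.00000
D_2 = 185643.25000
D_3 = 221843.68375
Terminal value at year 3: TV = D_3×(1+g_2)/(r−g_2) = 232048.49320/0.066 = 3515886.26064
P_0 = D_1/(1+r)^1 + D_2/(1+r)^2 + D_3/(1+r)^3 + TV/(1+r)^3
    = 139703.23741 + 150130.72725 + 161336.52794 + 2556939.51853 = 3008110.01113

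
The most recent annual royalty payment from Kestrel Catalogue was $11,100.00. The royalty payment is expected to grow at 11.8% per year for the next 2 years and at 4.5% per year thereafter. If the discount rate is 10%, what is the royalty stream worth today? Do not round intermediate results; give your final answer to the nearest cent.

$240606.54

D_1 = 12409.80000
D_2 = 13874.15640
Terminal value at year 2: TV = D_2×(1+g_2)/(r−g_2) = 14498.49344/0.055 = 263608.97160
P_0 = D_1/(1+r)^1 + D_2/(1+r)^2 + TV/(1+r)^2
    = 11281.63636 + 11466.24496 + 217858.65421 = 240606.53554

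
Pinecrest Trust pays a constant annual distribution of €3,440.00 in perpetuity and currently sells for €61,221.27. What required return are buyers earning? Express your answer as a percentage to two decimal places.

P = C/r ⇒ r = C/P = €3,440.00/€61,221.27 = 0.056190

5.62%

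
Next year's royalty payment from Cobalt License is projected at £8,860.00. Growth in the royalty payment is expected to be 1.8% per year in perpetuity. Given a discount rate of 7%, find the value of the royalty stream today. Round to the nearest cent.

Growing perpetuity: P = D₁ / (r − g) = £8,860.0000 / (0.07 − 0.018) = £170,384.62

£170384.62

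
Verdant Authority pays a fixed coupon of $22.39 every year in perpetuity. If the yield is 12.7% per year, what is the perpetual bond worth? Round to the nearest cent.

Level perpetuity: PV = C / r = $22.39 / 0.127 = $176.30

$176.30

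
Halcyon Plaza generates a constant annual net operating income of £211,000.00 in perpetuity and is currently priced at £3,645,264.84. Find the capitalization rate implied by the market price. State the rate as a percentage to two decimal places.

5.79%

P = C/r ⇒ r = C/P = £211,000.00/£3,645,264.84 = 0.057883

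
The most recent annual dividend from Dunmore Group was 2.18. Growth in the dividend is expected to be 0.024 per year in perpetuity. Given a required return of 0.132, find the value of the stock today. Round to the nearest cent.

20.67

D₁ = D₀ × (1 + g) = 2.18 × 1.024 = 2.2323
Growing perpetuity: P = D₁ / (r − g) = 2.2323 / (0.132 − 0.024) = 20.67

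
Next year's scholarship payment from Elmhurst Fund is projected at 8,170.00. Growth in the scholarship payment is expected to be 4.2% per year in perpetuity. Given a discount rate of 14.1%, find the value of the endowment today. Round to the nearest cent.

82525.25

Growing perpetuity: P = D₁ / (r − g) = 8,170.0000 / (0.141 − 0.042) = 82,525.25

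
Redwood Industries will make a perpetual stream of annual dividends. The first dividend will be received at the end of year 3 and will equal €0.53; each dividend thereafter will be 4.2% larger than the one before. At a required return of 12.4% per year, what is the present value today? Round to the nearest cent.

Value at end of year 2: C₁ / (r − g) = €0.53 / (0.124 − 0.042) = €6.4634
Discount to today: PV = €6.4634 / (1 + 0.124)^2 = €6.4634 / 1.263376 = €5.12

€5.12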